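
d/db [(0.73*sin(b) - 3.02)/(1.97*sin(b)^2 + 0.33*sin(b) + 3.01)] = (-1.4381*sin(b)^2 + 11.8988*sin(b) + 3.1939)*cos(b)/(3.8809*sin(b)^4 + 1.3002*sin(b)^3 + 11.9683*sin(b)^2 + 1.9866*sin(b) + 9.0601)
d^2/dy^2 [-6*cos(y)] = 6*cos(y)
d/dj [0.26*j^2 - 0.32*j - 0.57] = 0.52*j - 0.32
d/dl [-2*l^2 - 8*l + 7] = -4*l - 8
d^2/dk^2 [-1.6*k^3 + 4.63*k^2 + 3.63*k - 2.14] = 9.26 - 9.6*k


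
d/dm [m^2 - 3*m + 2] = 2*m - 3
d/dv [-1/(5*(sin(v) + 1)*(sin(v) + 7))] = 2*(sin(v) + 4)*cos(v)/(5*(sin(v) + 1)^2*(sin(v) + 7)^2)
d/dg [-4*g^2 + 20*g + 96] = 20 - 8*g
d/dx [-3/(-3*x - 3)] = -1/(x + 1)^2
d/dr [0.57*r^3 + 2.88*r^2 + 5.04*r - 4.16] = 1.71*r^2 + 5.76*r + 5.04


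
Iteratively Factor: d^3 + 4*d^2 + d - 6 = (d + 2)*(d^2 + 2*d - 3) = (d - 1)*(d + 2)*(d + 3)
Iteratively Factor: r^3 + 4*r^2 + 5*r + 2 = (r + 1)*(r^2 + 3*r + 2) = (r + 1)*(r + 2)*(r + 1)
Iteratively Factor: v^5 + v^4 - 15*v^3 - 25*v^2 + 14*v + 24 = (v + 1)*(v^4 - 15*v^2 - 10*v + 24) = (v - 4)*(v + 1)*(v^3 + 4*v^2 + v - 6) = (v - 4)*(v + 1)*(v + 3)*(v^2 + v - 2) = (v - 4)*(v - 1)*(v + 1)*(v + 3)*(v + 2)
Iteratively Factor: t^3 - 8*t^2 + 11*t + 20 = (t - 4)*(t^2 - 4*t - 5) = (t - 5)*(t - 4)*(t + 1)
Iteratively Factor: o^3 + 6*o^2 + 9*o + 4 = (o + 4)*(o^2 + 2*o + 1) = (o + 1)*(o + 4)*(o + 1)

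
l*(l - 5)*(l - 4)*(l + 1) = l^4 - 8*l^3 + 11*l^2 + 20*l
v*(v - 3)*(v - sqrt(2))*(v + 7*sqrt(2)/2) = v^4 - 3*v^3 + 5*sqrt(2)*v^3/2 - 15*sqrt(2)*v^2/2 - 7*v^2 + 21*v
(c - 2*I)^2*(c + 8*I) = c^3 + 4*I*c^2 + 28*c - 32*I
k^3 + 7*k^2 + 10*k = k*(k + 2)*(k + 5)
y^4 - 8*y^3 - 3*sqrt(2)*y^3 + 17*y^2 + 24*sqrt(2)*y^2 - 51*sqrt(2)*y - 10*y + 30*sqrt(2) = (y - 5)*(y - 2)*(y - 1)*(y - 3*sqrt(2))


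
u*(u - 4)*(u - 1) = u^3 - 5*u^2 + 4*u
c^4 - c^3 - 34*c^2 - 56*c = c*(c - 7)*(c + 2)*(c + 4)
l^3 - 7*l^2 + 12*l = l*(l - 4)*(l - 3)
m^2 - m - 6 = (m - 3)*(m + 2)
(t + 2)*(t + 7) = t^2 + 9*t + 14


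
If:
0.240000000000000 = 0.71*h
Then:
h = 0.34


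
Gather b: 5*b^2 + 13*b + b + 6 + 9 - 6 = 5*b^2 + 14*b + 9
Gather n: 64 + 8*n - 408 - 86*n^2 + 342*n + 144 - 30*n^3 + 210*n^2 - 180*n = -30*n^3 + 124*n^2 + 170*n - 200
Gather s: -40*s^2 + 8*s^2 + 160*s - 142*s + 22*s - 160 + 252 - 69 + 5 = -32*s^2 + 40*s + 28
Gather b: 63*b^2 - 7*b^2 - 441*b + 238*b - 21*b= 56*b^2 - 224*b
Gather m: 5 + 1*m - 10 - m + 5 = 0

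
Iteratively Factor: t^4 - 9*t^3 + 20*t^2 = (t - 5)*(t^3 - 4*t^2) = (t - 5)*(t - 4)*(t^2) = t*(t - 5)*(t - 4)*(t)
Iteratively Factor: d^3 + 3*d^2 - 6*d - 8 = (d + 1)*(d^2 + 2*d - 8) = (d + 1)*(d + 4)*(d - 2)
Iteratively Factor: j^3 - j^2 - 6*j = (j)*(j^2 - j - 6) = j*(j - 3)*(j + 2)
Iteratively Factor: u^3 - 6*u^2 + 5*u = (u)*(u^2 - 6*u + 5) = u*(u - 5)*(u - 1)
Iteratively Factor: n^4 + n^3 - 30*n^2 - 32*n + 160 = (n + 4)*(n^3 - 3*n^2 - 18*n + 40) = (n - 2)*(n + 4)*(n^2 - n - 20) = (n - 2)*(n + 4)^2*(n - 5)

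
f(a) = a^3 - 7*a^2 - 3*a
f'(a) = 3*a^2 - 14*a - 3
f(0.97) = -8.58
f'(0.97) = -13.76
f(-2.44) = -48.88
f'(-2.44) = 49.02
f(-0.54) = -0.58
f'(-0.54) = 5.43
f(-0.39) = 0.05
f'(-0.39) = 2.92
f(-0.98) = -4.72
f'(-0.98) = 13.60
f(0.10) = -0.37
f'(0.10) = -4.37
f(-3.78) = -142.69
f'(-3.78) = 92.79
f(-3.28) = -100.76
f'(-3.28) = 75.20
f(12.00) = 684.00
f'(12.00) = 261.00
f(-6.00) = -450.00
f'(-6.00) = 189.00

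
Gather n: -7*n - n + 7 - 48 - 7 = -8*n - 48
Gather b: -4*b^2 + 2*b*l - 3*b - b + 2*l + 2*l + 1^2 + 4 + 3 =-4*b^2 + b*(2*l - 4) + 4*l + 8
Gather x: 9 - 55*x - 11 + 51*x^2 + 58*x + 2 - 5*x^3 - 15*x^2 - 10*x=-5*x^3 + 36*x^2 - 7*x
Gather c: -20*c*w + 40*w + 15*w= -20*c*w + 55*w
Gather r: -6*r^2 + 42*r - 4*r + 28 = -6*r^2 + 38*r + 28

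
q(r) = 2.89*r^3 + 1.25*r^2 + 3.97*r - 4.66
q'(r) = 8.67*r^2 + 2.5*r + 3.97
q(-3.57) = -134.39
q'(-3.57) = 105.54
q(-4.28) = -225.34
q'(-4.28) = 152.09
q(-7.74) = -1300.55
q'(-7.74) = 504.02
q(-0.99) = -10.17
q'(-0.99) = 9.99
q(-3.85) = -166.34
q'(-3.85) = 122.86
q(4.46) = 294.30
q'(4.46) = 187.58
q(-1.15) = -11.97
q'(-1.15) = 12.56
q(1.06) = 4.39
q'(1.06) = 16.36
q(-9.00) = -2045.95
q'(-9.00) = 683.74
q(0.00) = -4.66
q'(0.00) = 3.97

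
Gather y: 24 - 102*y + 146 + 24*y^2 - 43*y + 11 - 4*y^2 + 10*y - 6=20*y^2 - 135*y + 175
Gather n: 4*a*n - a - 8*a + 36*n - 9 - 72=-9*a + n*(4*a + 36) - 81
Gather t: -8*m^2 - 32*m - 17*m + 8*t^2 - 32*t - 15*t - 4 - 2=-8*m^2 - 49*m + 8*t^2 - 47*t - 6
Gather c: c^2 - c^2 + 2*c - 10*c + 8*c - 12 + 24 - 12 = 0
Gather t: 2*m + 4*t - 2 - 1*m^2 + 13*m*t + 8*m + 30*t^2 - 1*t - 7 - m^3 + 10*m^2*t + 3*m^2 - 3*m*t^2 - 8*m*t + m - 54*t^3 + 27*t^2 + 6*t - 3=-m^3 + 2*m^2 + 11*m - 54*t^3 + t^2*(57 - 3*m) + t*(10*m^2 + 5*m + 9) - 12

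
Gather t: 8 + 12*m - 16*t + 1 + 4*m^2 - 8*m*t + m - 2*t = 4*m^2 + 13*m + t*(-8*m - 18) + 9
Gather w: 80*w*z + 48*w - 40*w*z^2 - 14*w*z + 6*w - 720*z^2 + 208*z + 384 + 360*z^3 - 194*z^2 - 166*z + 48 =w*(-40*z^2 + 66*z + 54) + 360*z^3 - 914*z^2 + 42*z + 432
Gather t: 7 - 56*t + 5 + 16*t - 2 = 10 - 40*t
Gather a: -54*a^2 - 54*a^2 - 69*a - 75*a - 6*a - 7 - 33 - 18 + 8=-108*a^2 - 150*a - 50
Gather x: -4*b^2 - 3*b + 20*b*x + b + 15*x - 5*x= -4*b^2 - 2*b + x*(20*b + 10)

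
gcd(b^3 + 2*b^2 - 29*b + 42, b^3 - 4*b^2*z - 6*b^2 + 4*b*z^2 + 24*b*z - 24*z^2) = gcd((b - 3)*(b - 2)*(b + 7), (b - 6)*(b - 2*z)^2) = 1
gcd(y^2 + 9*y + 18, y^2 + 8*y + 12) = y + 6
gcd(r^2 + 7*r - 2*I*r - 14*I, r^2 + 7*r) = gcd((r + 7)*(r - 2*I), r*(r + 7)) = r + 7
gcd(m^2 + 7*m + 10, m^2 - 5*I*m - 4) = 1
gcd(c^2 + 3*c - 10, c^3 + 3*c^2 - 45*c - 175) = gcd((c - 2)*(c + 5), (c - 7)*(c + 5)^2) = c + 5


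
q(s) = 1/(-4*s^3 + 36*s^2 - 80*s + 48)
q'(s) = (12*s^2 - 72*s + 80)/(-4*s^3 + 36*s^2 - 80*s + 48)^2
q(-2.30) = 0.00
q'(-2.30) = 0.00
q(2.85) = 0.05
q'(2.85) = -0.07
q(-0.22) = 0.01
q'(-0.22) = 0.02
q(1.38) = -0.23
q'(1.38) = 0.18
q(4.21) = 0.02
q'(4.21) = -0.00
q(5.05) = 0.02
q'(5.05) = 0.01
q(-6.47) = 0.00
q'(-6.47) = 0.00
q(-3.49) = 0.00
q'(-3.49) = 0.00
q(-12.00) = 0.00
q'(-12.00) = 0.00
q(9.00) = 0.00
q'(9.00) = 0.00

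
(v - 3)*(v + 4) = v^2 + v - 12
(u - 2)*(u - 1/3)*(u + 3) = u^3 + 2*u^2/3 - 19*u/3 + 2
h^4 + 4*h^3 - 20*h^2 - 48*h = h*(h - 4)*(h + 2)*(h + 6)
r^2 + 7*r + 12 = (r + 3)*(r + 4)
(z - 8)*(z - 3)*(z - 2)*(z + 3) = z^4 - 10*z^3 + 7*z^2 + 90*z - 144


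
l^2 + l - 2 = (l - 1)*(l + 2)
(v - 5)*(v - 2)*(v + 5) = v^3 - 2*v^2 - 25*v + 50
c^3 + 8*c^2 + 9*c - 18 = (c - 1)*(c + 3)*(c + 6)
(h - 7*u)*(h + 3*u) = h^2 - 4*h*u - 21*u^2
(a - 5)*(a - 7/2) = a^2 - 17*a/2 + 35/2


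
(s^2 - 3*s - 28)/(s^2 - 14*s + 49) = (s + 4)/(s - 7)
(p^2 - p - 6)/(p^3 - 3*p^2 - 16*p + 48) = (p + 2)/(p^2 - 16)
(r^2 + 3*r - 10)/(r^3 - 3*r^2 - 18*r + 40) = (r + 5)/(r^2 - r - 20)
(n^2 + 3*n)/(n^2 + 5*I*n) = (n + 3)/(n + 5*I)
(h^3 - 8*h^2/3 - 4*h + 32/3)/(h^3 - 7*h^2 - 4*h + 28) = (h - 8/3)/(h - 7)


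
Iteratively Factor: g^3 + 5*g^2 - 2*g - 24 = (g + 4)*(g^2 + g - 6) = (g + 3)*(g + 4)*(g - 2)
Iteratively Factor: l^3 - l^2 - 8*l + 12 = (l - 2)*(l^2 + l - 6) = (l - 2)^2*(l + 3)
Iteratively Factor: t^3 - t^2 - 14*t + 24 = (t + 4)*(t^2 - 5*t + 6) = (t - 2)*(t + 4)*(t - 3)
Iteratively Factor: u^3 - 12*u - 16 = (u + 2)*(u^2 - 2*u - 8) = (u - 4)*(u + 2)*(u + 2)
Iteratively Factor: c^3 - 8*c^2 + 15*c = (c)*(c^2 - 8*c + 15) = c*(c - 3)*(c - 5)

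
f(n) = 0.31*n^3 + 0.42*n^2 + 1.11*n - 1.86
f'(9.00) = 84.00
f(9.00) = 268.14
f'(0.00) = 1.11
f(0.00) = -1.86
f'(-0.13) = 1.02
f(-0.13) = -2.00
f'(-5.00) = 20.16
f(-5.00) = -35.66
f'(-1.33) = 1.64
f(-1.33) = -3.32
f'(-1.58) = 2.10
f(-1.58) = -3.79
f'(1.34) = 3.91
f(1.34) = 1.13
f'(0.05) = 1.15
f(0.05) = -1.80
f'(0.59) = 1.93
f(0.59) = -1.00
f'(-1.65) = 2.26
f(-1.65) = -3.94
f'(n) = 0.93*n^2 + 0.84*n + 1.11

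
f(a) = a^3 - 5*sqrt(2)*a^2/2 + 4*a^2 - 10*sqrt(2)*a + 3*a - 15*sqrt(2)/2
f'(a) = 3*a^2 - 5*sqrt(2)*a + 8*a - 10*sqrt(2) + 3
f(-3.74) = -14.75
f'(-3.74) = 27.35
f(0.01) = -10.72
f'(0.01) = -11.13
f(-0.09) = -9.60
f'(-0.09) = -11.20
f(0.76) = -18.37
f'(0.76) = -8.70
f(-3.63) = -11.87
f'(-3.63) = 25.02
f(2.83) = -15.75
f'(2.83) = 15.51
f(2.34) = -21.32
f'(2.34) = 7.46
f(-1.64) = 4.50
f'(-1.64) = -4.60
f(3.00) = -12.85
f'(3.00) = 18.64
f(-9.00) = -601.71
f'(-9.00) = 223.50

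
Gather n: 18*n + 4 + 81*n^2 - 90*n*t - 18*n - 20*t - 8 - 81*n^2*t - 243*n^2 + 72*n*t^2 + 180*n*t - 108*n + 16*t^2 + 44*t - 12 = n^2*(-81*t - 162) + n*(72*t^2 + 90*t - 108) + 16*t^2 + 24*t - 16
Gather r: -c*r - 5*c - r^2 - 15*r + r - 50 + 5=-5*c - r^2 + r*(-c - 14) - 45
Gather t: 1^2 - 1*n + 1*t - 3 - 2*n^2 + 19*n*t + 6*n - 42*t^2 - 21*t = -2*n^2 + 5*n - 42*t^2 + t*(19*n - 20) - 2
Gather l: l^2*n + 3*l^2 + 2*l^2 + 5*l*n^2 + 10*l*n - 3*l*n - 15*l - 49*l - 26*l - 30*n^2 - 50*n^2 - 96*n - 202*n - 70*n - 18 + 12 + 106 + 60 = l^2*(n + 5) + l*(5*n^2 + 7*n - 90) - 80*n^2 - 368*n + 160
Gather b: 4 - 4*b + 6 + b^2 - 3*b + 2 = b^2 - 7*b + 12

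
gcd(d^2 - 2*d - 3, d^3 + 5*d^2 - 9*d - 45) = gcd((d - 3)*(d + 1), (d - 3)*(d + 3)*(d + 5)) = d - 3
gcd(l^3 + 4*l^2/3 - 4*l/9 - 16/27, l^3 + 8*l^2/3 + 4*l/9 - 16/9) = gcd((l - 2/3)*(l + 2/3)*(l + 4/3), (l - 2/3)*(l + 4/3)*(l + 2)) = l^2 + 2*l/3 - 8/9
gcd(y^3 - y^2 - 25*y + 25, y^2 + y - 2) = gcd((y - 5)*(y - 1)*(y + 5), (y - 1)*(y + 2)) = y - 1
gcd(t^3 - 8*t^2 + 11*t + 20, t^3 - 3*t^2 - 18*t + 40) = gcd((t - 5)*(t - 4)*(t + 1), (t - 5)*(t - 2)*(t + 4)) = t - 5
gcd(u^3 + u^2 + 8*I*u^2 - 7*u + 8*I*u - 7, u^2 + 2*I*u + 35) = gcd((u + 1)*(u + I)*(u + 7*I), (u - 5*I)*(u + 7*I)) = u + 7*I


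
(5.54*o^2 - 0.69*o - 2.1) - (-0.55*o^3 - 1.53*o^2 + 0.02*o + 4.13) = 0.55*o^3 + 7.07*o^2 - 0.71*o - 6.23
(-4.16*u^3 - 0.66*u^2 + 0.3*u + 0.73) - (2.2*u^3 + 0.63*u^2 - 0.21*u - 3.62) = -6.36*u^3 - 1.29*u^2 + 0.51*u + 4.35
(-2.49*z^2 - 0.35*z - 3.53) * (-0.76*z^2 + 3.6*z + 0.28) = 1.8924*z^4 - 8.698*z^3 + 0.7256*z^2 - 12.806*z - 0.9884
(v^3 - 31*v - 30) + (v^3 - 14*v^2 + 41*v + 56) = 2*v^3 - 14*v^2 + 10*v + 26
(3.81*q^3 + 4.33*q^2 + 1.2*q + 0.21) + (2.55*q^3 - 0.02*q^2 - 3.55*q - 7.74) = 6.36*q^3 + 4.31*q^2 - 2.35*q - 7.53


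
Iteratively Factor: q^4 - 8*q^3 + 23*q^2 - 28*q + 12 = (q - 2)*(q^3 - 6*q^2 + 11*q - 6) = (q - 3)*(q - 2)*(q^2 - 3*q + 2) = (q - 3)*(q - 2)*(q - 1)*(q - 2)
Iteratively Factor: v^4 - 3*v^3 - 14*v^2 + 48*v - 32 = (v + 4)*(v^3 - 7*v^2 + 14*v - 8) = (v - 1)*(v + 4)*(v^2 - 6*v + 8) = (v - 4)*(v - 1)*(v + 4)*(v - 2)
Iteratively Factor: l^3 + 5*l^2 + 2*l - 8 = (l - 1)*(l^2 + 6*l + 8) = (l - 1)*(l + 2)*(l + 4)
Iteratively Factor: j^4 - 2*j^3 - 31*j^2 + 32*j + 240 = (j - 4)*(j^3 + 2*j^2 - 23*j - 60) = (j - 4)*(j + 4)*(j^2 - 2*j - 15) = (j - 4)*(j + 3)*(j + 4)*(j - 5)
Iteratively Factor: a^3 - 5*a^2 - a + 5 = (a - 1)*(a^2 - 4*a - 5) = (a - 1)*(a + 1)*(a - 5)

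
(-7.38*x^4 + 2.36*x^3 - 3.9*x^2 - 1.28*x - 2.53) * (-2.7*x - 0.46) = 19.926*x^5 - 2.9772*x^4 + 9.4444*x^3 + 5.25*x^2 + 7.4198*x + 1.1638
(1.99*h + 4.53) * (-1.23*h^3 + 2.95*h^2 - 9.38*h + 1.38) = -2.4477*h^4 + 0.2986*h^3 - 5.3027*h^2 - 39.7452*h + 6.2514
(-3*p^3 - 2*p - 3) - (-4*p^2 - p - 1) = -3*p^3 + 4*p^2 - p - 2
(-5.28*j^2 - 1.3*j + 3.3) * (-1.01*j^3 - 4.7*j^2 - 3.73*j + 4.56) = 5.3328*j^5 + 26.129*j^4 + 22.4714*j^3 - 34.7378*j^2 - 18.237*j + 15.048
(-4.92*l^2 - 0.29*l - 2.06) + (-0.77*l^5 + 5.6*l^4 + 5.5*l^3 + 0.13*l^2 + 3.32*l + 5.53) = -0.77*l^5 + 5.6*l^4 + 5.5*l^3 - 4.79*l^2 + 3.03*l + 3.47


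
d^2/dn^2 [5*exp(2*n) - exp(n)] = (20*exp(n) - 1)*exp(n)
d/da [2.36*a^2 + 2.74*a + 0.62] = 4.72*a + 2.74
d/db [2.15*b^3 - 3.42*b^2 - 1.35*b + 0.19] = 6.45*b^2 - 6.84*b - 1.35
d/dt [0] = 0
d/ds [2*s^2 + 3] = 4*s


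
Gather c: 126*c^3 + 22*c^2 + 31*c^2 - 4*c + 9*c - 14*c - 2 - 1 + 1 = 126*c^3 + 53*c^2 - 9*c - 2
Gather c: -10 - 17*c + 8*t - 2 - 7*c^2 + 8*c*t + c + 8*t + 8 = -7*c^2 + c*(8*t - 16) + 16*t - 4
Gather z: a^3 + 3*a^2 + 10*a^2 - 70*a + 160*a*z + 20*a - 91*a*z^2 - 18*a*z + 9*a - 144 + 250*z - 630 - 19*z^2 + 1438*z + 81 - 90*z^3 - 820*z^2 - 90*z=a^3 + 13*a^2 - 41*a - 90*z^3 + z^2*(-91*a - 839) + z*(142*a + 1598) - 693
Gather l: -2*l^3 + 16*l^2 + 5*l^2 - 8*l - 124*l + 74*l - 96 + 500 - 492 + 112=-2*l^3 + 21*l^2 - 58*l + 24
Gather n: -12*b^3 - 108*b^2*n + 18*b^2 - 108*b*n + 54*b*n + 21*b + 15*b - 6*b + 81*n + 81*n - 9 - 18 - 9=-12*b^3 + 18*b^2 + 30*b + n*(-108*b^2 - 54*b + 162) - 36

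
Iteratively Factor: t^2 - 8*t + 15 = (t - 3)*(t - 5)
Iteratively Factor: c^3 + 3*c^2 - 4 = (c - 1)*(c^2 + 4*c + 4) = (c - 1)*(c + 2)*(c + 2)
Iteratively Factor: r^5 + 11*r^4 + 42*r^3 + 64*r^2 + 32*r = (r + 1)*(r^4 + 10*r^3 + 32*r^2 + 32*r) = (r + 1)*(r + 2)*(r^3 + 8*r^2 + 16*r) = r*(r + 1)*(r + 2)*(r^2 + 8*r + 16) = r*(r + 1)*(r + 2)*(r + 4)*(r + 4)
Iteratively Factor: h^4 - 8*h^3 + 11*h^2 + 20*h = (h - 5)*(h^3 - 3*h^2 - 4*h) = (h - 5)*(h + 1)*(h^2 - 4*h) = h*(h - 5)*(h + 1)*(h - 4)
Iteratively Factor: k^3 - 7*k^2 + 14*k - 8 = (k - 2)*(k^2 - 5*k + 4) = (k - 2)*(k - 1)*(k - 4)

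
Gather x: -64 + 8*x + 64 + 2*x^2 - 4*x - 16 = 2*x^2 + 4*x - 16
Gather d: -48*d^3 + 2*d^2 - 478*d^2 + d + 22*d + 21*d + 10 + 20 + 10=-48*d^3 - 476*d^2 + 44*d + 40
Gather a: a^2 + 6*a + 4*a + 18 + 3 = a^2 + 10*a + 21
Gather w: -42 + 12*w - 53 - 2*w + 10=10*w - 85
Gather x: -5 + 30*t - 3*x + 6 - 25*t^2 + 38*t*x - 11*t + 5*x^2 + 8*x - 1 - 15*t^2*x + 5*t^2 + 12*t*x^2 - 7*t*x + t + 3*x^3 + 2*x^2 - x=-20*t^2 + 20*t + 3*x^3 + x^2*(12*t + 7) + x*(-15*t^2 + 31*t + 4)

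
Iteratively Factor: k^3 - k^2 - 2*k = (k - 2)*(k^2 + k) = (k - 2)*(k + 1)*(k)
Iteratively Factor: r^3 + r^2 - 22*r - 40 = (r + 4)*(r^2 - 3*r - 10) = (r + 2)*(r + 4)*(r - 5)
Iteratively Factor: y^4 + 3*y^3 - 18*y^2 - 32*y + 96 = (y + 4)*(y^3 - y^2 - 14*y + 24) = (y - 3)*(y + 4)*(y^2 + 2*y - 8) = (y - 3)*(y - 2)*(y + 4)*(y + 4)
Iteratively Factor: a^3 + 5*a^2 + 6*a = (a + 3)*(a^2 + 2*a) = (a + 2)*(a + 3)*(a)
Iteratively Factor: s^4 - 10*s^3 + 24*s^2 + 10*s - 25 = (s - 5)*(s^3 - 5*s^2 - s + 5) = (s - 5)^2*(s^2 - 1) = (s - 5)^2*(s + 1)*(s - 1)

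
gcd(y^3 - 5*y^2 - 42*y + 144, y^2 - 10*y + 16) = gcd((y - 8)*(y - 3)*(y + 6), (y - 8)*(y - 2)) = y - 8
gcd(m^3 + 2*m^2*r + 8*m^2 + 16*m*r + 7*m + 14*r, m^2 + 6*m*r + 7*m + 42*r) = m + 7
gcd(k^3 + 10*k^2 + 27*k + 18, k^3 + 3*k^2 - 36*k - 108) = k^2 + 9*k + 18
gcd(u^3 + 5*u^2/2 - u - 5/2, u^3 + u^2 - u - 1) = u^2 - 1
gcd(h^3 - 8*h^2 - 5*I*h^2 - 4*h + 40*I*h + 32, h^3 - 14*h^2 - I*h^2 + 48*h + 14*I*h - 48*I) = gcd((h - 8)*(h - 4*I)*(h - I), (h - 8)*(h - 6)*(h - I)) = h^2 + h*(-8 - I) + 8*I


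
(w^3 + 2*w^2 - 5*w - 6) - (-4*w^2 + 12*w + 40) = w^3 + 6*w^2 - 17*w - 46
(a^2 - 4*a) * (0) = 0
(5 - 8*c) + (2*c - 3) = 2 - 6*c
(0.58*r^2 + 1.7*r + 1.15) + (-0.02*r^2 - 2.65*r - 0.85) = 0.56*r^2 - 0.95*r + 0.3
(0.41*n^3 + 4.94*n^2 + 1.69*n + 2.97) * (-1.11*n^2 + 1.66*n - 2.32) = -0.4551*n^5 - 4.8028*n^4 + 5.3733*n^3 - 11.9521*n^2 + 1.0094*n - 6.8904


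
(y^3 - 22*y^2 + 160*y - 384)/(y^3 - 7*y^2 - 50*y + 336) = (y - 8)/(y + 7)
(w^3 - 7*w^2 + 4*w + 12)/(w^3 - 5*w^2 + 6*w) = (w^2 - 5*w - 6)/(w*(w - 3))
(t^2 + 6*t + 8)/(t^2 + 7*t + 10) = (t + 4)/(t + 5)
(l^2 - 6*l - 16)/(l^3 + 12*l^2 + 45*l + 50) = (l - 8)/(l^2 + 10*l + 25)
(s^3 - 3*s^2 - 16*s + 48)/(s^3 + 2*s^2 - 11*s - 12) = (s - 4)/(s + 1)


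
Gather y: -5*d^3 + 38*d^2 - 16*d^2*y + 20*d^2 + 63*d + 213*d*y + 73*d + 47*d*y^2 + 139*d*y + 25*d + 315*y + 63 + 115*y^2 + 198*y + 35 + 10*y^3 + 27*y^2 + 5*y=-5*d^3 + 58*d^2 + 161*d + 10*y^3 + y^2*(47*d + 142) + y*(-16*d^2 + 352*d + 518) + 98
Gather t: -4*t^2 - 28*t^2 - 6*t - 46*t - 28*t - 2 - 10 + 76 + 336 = -32*t^2 - 80*t + 400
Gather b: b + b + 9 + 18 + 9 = 2*b + 36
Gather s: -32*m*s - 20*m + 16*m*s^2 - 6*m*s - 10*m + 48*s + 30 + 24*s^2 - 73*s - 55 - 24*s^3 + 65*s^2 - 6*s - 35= -30*m - 24*s^3 + s^2*(16*m + 89) + s*(-38*m - 31) - 60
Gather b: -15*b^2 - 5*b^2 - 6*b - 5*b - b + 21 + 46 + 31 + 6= -20*b^2 - 12*b + 104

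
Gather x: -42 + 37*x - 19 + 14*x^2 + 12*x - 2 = 14*x^2 + 49*x - 63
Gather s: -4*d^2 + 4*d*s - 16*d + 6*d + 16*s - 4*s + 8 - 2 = -4*d^2 - 10*d + s*(4*d + 12) + 6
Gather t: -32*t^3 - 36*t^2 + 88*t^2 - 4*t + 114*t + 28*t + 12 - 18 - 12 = -32*t^3 + 52*t^2 + 138*t - 18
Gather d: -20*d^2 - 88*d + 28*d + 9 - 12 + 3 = -20*d^2 - 60*d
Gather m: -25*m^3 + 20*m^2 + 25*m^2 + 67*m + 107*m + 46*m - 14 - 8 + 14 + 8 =-25*m^3 + 45*m^2 + 220*m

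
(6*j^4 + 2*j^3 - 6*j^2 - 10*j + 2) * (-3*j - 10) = -18*j^5 - 66*j^4 - 2*j^3 + 90*j^2 + 94*j - 20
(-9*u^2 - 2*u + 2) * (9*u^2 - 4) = -81*u^4 - 18*u^3 + 54*u^2 + 8*u - 8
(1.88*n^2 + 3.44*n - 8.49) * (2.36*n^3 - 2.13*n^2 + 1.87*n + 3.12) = 4.4368*n^5 + 4.114*n^4 - 23.848*n^3 + 30.3821*n^2 - 5.1435*n - 26.4888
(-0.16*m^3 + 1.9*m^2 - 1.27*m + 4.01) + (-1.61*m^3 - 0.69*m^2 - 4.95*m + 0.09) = -1.77*m^3 + 1.21*m^2 - 6.22*m + 4.1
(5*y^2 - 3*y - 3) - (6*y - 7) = 5*y^2 - 9*y + 4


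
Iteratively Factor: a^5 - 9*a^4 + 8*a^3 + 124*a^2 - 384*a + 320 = (a - 2)*(a^4 - 7*a^3 - 6*a^2 + 112*a - 160) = (a - 5)*(a - 2)*(a^3 - 2*a^2 - 16*a + 32) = (a - 5)*(a - 2)^2*(a^2 - 16) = (a - 5)*(a - 2)^2*(a + 4)*(a - 4)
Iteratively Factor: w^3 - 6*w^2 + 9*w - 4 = (w - 1)*(w^2 - 5*w + 4) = (w - 4)*(w - 1)*(w - 1)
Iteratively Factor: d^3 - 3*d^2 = (d)*(d^2 - 3*d) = d*(d - 3)*(d)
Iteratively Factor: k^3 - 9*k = (k)*(k^2 - 9) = k*(k + 3)*(k - 3)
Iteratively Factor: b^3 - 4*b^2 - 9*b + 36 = (b - 3)*(b^2 - b - 12) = (b - 3)*(b + 3)*(b - 4)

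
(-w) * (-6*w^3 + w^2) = 6*w^4 - w^3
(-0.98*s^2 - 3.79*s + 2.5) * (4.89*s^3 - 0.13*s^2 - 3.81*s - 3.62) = -4.7922*s^5 - 18.4057*s^4 + 16.4515*s^3 + 17.6625*s^2 + 4.1948*s - 9.05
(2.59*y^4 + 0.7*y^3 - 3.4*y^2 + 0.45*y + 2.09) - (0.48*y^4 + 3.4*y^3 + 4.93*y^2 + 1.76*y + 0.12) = 2.11*y^4 - 2.7*y^3 - 8.33*y^2 - 1.31*y + 1.97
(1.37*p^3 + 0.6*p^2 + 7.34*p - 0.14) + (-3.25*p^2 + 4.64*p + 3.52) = 1.37*p^3 - 2.65*p^2 + 11.98*p + 3.38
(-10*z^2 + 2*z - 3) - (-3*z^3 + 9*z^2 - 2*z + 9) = 3*z^3 - 19*z^2 + 4*z - 12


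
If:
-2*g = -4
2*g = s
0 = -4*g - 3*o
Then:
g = 2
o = -8/3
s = 4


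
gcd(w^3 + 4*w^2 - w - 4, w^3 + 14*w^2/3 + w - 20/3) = w^2 + 3*w - 4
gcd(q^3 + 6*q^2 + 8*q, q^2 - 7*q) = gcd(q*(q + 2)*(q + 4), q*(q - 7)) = q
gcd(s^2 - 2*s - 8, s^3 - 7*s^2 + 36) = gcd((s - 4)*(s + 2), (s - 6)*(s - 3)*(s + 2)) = s + 2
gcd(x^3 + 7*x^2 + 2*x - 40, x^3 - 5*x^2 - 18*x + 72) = x + 4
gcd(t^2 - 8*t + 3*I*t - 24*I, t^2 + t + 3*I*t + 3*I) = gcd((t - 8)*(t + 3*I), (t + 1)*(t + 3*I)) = t + 3*I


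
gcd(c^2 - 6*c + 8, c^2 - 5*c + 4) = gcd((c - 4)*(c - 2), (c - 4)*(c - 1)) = c - 4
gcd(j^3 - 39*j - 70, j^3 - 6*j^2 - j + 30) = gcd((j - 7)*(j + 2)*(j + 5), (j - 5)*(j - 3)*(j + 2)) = j + 2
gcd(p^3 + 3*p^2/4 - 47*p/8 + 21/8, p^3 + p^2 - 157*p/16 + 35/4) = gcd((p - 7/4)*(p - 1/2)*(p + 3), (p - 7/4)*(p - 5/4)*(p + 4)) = p - 7/4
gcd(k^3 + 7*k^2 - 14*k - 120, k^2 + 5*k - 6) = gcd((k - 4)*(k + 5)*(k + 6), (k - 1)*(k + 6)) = k + 6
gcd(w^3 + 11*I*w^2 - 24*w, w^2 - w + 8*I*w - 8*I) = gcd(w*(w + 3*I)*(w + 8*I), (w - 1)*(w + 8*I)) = w + 8*I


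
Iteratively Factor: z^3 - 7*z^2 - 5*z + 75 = (z + 3)*(z^2 - 10*z + 25) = (z - 5)*(z + 3)*(z - 5)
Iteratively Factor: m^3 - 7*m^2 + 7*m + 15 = (m - 3)*(m^2 - 4*m - 5) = (m - 3)*(m + 1)*(m - 5)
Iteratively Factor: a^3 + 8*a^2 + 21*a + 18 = (a + 3)*(a^2 + 5*a + 6) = (a + 2)*(a + 3)*(a + 3)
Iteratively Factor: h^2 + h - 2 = (h + 2)*(h - 1)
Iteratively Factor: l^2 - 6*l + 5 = (l - 5)*(l - 1)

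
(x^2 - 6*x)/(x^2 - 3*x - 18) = x/(x + 3)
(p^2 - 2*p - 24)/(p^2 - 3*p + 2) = (p^2 - 2*p - 24)/(p^2 - 3*p + 2)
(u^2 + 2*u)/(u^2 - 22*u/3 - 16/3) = 3*u*(u + 2)/(3*u^2 - 22*u - 16)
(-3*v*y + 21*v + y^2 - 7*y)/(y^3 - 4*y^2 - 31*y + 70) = (-3*v + y)/(y^2 + 3*y - 10)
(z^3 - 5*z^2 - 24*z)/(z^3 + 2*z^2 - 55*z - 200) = z*(z + 3)/(z^2 + 10*z + 25)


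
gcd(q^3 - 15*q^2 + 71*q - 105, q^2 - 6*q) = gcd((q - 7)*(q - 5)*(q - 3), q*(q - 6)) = 1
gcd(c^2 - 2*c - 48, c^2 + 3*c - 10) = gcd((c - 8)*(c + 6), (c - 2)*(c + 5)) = 1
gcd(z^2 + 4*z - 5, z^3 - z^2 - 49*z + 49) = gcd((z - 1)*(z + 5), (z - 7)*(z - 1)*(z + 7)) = z - 1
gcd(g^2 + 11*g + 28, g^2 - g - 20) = g + 4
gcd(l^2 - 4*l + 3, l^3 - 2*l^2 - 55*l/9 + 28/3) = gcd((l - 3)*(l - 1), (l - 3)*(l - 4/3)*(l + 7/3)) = l - 3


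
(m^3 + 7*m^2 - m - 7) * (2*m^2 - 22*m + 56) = 2*m^5 - 8*m^4 - 100*m^3 + 400*m^2 + 98*m - 392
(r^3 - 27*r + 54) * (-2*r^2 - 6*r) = -2*r^5 - 6*r^4 + 54*r^3 + 54*r^2 - 324*r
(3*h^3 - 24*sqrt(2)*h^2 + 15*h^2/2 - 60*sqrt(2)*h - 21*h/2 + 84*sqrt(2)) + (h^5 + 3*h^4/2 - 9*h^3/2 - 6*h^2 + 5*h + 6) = h^5 + 3*h^4/2 - 3*h^3/2 - 24*sqrt(2)*h^2 + 3*h^2/2 - 60*sqrt(2)*h - 11*h/2 + 6 + 84*sqrt(2)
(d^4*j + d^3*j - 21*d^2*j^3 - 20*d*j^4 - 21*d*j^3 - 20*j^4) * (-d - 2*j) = -d^5*j - 2*d^4*j^2 - d^4*j + 21*d^3*j^3 - 2*d^3*j^2 + 62*d^2*j^4 + 21*d^2*j^3 + 40*d*j^5 + 62*d*j^4 + 40*j^5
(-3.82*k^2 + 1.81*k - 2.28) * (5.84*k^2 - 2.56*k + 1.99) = -22.3088*k^4 + 20.3496*k^3 - 25.5506*k^2 + 9.4387*k - 4.5372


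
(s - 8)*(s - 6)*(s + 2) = s^3 - 12*s^2 + 20*s + 96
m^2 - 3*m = m*(m - 3)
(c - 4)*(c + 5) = c^2 + c - 20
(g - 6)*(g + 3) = g^2 - 3*g - 18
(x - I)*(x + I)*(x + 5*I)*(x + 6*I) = x^4 + 11*I*x^3 - 29*x^2 + 11*I*x - 30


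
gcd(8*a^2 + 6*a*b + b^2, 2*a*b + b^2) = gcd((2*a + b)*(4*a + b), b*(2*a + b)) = 2*a + b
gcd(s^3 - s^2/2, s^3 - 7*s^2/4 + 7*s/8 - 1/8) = s - 1/2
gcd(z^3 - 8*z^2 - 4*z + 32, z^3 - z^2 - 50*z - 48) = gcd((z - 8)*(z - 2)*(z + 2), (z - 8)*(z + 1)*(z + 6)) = z - 8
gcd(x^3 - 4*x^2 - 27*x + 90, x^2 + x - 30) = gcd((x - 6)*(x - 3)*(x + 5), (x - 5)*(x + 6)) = 1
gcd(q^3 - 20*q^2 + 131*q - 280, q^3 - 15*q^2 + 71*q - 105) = q^2 - 12*q + 35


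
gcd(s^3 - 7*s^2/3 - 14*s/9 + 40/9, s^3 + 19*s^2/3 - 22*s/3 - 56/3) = s^2 - 2*s/3 - 8/3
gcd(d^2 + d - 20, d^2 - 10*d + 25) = 1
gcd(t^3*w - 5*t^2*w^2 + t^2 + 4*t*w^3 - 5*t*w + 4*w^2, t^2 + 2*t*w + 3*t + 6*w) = 1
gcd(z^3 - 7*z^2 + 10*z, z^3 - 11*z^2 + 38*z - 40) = z^2 - 7*z + 10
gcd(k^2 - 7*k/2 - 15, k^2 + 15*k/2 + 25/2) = k + 5/2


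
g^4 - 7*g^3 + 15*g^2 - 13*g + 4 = (g - 4)*(g - 1)^3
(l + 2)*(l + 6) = l^2 + 8*l + 12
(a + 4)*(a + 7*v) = a^2 + 7*a*v + 4*a + 28*v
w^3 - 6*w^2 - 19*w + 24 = (w - 8)*(w - 1)*(w + 3)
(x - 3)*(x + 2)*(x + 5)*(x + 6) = x^4 + 10*x^3 + 13*x^2 - 96*x - 180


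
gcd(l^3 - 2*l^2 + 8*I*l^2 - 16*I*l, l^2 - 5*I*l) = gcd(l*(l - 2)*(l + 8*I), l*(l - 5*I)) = l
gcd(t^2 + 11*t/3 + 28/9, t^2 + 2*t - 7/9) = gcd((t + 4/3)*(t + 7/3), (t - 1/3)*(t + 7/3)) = t + 7/3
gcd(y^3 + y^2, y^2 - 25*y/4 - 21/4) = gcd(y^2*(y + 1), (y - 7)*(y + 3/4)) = 1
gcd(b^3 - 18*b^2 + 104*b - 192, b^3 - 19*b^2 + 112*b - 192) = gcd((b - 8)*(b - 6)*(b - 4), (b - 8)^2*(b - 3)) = b - 8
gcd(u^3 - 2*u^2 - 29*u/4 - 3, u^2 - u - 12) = u - 4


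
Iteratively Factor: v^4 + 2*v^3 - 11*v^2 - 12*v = (v)*(v^3 + 2*v^2 - 11*v - 12) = v*(v - 3)*(v^2 + 5*v + 4) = v*(v - 3)*(v + 1)*(v + 4)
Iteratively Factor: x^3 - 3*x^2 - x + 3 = (x - 1)*(x^2 - 2*x - 3) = (x - 3)*(x - 1)*(x + 1)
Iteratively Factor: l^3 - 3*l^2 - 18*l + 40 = (l + 4)*(l^2 - 7*l + 10) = (l - 5)*(l + 4)*(l - 2)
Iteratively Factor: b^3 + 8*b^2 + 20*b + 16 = (b + 4)*(b^2 + 4*b + 4) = (b + 2)*(b + 4)*(b + 2)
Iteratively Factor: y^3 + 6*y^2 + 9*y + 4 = (y + 4)*(y^2 + 2*y + 1) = (y + 1)*(y + 4)*(y + 1)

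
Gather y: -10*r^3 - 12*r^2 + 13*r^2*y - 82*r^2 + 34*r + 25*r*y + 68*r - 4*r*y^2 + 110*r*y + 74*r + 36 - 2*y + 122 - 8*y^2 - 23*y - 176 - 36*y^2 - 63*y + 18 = -10*r^3 - 94*r^2 + 176*r + y^2*(-4*r - 44) + y*(13*r^2 + 135*r - 88)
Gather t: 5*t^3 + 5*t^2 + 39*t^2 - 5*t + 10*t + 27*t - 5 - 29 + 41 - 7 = 5*t^3 + 44*t^2 + 32*t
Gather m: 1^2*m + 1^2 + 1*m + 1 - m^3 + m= -m^3 + 3*m + 2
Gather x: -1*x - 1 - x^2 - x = -x^2 - 2*x - 1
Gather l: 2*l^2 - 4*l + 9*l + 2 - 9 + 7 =2*l^2 + 5*l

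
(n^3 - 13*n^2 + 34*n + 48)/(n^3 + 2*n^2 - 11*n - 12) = (n^2 - 14*n + 48)/(n^2 + n - 12)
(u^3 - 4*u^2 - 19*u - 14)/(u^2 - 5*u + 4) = (u^3 - 4*u^2 - 19*u - 14)/(u^2 - 5*u + 4)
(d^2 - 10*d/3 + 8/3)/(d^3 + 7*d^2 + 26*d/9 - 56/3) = 3*(d - 2)/(3*d^2 + 25*d + 42)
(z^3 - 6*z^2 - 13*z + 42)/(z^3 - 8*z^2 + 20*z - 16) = (z^2 - 4*z - 21)/(z^2 - 6*z + 8)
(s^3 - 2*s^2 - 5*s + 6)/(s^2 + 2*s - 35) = (s^3 - 2*s^2 - 5*s + 6)/(s^2 + 2*s - 35)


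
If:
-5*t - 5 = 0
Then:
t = -1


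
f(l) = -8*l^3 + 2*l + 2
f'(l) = 2 - 24*l^2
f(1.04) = -4.92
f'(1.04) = -23.96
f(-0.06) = 1.88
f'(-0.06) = 1.91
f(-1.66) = 35.27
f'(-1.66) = -64.13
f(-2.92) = 195.34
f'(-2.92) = -202.63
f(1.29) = -12.59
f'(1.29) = -37.94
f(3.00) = -208.00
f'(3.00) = -214.00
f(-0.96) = 7.16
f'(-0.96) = -20.12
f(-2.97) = 205.64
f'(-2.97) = -209.70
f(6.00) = -1714.00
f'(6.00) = -862.00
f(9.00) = -5812.00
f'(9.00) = -1942.00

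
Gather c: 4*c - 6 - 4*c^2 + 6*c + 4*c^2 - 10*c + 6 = 0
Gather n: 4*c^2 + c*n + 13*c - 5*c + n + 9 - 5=4*c^2 + 8*c + n*(c + 1) + 4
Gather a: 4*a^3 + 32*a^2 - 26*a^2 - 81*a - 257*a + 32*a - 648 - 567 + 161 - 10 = 4*a^3 + 6*a^2 - 306*a - 1064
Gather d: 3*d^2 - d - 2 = 3*d^2 - d - 2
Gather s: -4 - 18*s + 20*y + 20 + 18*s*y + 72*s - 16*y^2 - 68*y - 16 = s*(18*y + 54) - 16*y^2 - 48*y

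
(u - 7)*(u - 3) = u^2 - 10*u + 21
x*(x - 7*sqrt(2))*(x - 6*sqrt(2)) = x^3 - 13*sqrt(2)*x^2 + 84*x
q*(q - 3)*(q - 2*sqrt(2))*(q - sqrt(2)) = q^4 - 3*sqrt(2)*q^3 - 3*q^3 + 4*q^2 + 9*sqrt(2)*q^2 - 12*q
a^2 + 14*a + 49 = (a + 7)^2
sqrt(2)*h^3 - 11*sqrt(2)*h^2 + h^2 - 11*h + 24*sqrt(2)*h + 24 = (h - 8)*(h - 3)*(sqrt(2)*h + 1)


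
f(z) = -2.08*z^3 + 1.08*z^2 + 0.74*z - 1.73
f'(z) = -6.24*z^2 + 2.16*z + 0.74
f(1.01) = -2.02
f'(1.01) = -3.44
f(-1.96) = 16.63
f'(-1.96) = -27.47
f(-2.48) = 34.80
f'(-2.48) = -43.00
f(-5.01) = 283.23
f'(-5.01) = -166.71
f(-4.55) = 213.19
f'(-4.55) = -138.27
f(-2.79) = 49.78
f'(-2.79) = -53.86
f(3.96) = -111.03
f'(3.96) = -88.56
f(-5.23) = 321.50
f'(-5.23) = -181.24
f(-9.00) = 1595.41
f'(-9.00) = -524.14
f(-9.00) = 1595.41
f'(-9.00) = -524.14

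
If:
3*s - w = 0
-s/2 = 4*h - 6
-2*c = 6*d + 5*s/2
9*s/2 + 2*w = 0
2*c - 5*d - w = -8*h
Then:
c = -36/11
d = 12/11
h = 3/2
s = 0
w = 0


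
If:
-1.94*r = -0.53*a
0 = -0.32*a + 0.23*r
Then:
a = 0.00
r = 0.00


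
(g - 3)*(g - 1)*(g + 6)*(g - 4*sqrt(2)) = g^4 - 4*sqrt(2)*g^3 + 2*g^3 - 21*g^2 - 8*sqrt(2)*g^2 + 18*g + 84*sqrt(2)*g - 72*sqrt(2)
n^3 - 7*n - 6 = (n - 3)*(n + 1)*(n + 2)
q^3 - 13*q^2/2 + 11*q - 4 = (q - 4)*(q - 2)*(q - 1/2)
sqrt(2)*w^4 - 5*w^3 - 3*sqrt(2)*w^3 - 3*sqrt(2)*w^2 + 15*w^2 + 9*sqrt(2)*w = w*(w - 3)*(w - 3*sqrt(2))*(sqrt(2)*w + 1)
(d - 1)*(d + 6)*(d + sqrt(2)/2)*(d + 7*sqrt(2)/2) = d^4 + 5*d^3 + 4*sqrt(2)*d^3 - 5*d^2/2 + 20*sqrt(2)*d^2 - 24*sqrt(2)*d + 35*d/2 - 21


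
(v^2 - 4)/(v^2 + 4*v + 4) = (v - 2)/(v + 2)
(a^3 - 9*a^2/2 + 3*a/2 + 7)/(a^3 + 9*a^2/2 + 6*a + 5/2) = (2*a^2 - 11*a + 14)/(2*a^2 + 7*a + 5)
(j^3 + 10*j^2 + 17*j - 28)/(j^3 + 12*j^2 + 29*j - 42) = (j + 4)/(j + 6)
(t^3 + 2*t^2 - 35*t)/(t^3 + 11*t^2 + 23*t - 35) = t*(t - 5)/(t^2 + 4*t - 5)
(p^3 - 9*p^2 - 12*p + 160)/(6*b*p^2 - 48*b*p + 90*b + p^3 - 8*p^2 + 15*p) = (p^2 - 4*p - 32)/(6*b*p - 18*b + p^2 - 3*p)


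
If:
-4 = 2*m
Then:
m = -2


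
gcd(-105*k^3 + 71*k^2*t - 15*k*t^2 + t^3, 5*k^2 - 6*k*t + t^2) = -5*k + t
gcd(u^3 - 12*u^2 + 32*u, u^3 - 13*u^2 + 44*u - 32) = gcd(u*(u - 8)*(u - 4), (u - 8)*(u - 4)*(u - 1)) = u^2 - 12*u + 32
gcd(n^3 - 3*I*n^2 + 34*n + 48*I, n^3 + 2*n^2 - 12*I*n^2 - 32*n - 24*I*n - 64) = n - 8*I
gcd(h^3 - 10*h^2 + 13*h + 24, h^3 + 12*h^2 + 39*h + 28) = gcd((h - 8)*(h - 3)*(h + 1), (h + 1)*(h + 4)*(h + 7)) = h + 1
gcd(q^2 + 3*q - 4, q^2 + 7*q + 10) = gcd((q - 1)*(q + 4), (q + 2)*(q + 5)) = 1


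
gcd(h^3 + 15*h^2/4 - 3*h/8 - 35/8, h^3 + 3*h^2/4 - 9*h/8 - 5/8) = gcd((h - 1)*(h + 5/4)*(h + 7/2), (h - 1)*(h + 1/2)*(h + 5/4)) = h^2 + h/4 - 5/4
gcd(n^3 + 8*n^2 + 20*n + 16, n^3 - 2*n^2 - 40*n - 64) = n^2 + 6*n + 8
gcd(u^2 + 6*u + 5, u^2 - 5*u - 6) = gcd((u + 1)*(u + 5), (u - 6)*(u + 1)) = u + 1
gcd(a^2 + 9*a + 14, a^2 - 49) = a + 7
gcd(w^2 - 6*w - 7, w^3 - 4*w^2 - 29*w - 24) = w + 1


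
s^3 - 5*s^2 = s^2*(s - 5)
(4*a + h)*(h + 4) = 4*a*h + 16*a + h^2 + 4*h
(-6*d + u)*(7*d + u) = -42*d^2 + d*u + u^2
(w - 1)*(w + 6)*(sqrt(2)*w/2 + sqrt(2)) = sqrt(2)*w^3/2 + 7*sqrt(2)*w^2/2 + 2*sqrt(2)*w - 6*sqrt(2)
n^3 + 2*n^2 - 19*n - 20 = (n - 4)*(n + 1)*(n + 5)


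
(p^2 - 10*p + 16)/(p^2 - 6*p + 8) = (p - 8)/(p - 4)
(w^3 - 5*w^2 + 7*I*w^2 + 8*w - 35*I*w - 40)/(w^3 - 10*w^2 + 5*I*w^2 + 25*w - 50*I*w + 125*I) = (w^2 + 7*I*w + 8)/(w^2 + 5*w*(-1 + I) - 25*I)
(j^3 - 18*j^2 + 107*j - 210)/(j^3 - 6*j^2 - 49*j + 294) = (j - 5)/(j + 7)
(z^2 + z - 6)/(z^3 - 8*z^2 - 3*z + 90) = (z - 2)/(z^2 - 11*z + 30)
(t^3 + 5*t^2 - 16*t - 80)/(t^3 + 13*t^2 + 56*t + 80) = (t - 4)/(t + 4)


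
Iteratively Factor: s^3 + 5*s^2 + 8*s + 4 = (s + 2)*(s^2 + 3*s + 2) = (s + 2)^2*(s + 1)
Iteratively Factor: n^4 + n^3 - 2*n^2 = (n + 2)*(n^3 - n^2) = n*(n + 2)*(n^2 - n) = n^2*(n + 2)*(n - 1)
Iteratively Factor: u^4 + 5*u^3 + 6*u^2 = (u + 3)*(u^3 + 2*u^2) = u*(u + 3)*(u^2 + 2*u) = u*(u + 2)*(u + 3)*(u)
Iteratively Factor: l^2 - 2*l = (l)*(l - 2)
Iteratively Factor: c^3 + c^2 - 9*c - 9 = (c + 3)*(c^2 - 2*c - 3) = (c - 3)*(c + 3)*(c + 1)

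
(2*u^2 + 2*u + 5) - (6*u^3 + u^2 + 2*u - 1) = -6*u^3 + u^2 + 6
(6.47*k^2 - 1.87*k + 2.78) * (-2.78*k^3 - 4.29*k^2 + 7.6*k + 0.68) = -17.9866*k^5 - 22.5577*k^4 + 49.4659*k^3 - 21.7386*k^2 + 19.8564*k + 1.8904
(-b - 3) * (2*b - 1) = -2*b^2 - 5*b + 3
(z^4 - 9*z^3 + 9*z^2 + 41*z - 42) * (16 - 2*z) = -2*z^5 + 34*z^4 - 162*z^3 + 62*z^2 + 740*z - 672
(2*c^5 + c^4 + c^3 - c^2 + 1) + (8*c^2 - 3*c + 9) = 2*c^5 + c^4 + c^3 + 7*c^2 - 3*c + 10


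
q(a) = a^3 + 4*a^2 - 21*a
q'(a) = 3*a^2 + 8*a - 21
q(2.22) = -15.97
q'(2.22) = 11.55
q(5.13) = 132.54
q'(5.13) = 98.99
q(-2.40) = 59.62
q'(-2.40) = -22.92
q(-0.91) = 21.67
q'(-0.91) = -25.80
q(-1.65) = 41.05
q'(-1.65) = -26.03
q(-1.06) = 25.56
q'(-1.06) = -26.11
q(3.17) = 5.48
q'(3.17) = 34.51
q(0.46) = -8.72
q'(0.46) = -16.69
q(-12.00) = -900.00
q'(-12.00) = 315.00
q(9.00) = 864.00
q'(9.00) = 294.00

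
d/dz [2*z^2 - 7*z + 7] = 4*z - 7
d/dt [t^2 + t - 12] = 2*t + 1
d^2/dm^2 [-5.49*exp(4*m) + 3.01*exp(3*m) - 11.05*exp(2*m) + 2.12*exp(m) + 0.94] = (-87.84*exp(3*m) + 27.09*exp(2*m) - 44.2*exp(m) + 2.12)*exp(m)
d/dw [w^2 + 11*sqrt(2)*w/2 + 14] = 2*w + 11*sqrt(2)/2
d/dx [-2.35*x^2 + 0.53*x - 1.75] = 0.53 - 4.7*x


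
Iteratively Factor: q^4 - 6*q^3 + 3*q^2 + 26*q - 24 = (q - 1)*(q^3 - 5*q^2 - 2*q + 24) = (q - 4)*(q - 1)*(q^2 - q - 6) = (q - 4)*(q - 1)*(q + 2)*(q - 3)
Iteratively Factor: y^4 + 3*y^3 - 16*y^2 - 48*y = (y - 4)*(y^3 + 7*y^2 + 12*y) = y*(y - 4)*(y^2 + 7*y + 12) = y*(y - 4)*(y + 3)*(y + 4)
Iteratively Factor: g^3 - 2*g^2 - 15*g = (g - 5)*(g^2 + 3*g) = (g - 5)*(g + 3)*(g)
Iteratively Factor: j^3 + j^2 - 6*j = (j + 3)*(j^2 - 2*j) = (j - 2)*(j + 3)*(j)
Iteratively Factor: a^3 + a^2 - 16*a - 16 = (a - 4)*(a^2 + 5*a + 4) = (a - 4)*(a + 1)*(a + 4)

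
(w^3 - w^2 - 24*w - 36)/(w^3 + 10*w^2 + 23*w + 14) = (w^2 - 3*w - 18)/(w^2 + 8*w + 7)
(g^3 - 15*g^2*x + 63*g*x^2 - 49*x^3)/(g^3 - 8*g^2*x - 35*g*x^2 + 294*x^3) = (g - x)/(g + 6*x)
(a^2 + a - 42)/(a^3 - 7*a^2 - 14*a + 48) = (a^2 + a - 42)/(a^3 - 7*a^2 - 14*a + 48)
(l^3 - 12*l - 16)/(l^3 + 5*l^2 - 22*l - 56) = (l + 2)/(l + 7)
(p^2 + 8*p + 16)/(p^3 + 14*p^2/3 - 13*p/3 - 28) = 3*(p + 4)/(3*p^2 + 2*p - 21)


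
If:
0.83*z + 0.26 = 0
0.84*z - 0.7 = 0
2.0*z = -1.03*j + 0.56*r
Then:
No Solution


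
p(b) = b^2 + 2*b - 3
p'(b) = 2*b + 2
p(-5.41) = 15.45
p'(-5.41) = -8.82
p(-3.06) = 0.24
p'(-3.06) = -4.12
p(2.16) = 5.99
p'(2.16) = 6.32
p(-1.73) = -3.47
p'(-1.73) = -1.46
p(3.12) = 12.97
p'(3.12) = 8.24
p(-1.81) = -3.34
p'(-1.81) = -1.62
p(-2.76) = -0.90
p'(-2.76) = -3.52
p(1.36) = 1.57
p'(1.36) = 4.72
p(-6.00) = 21.00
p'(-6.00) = -10.00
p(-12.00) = 117.00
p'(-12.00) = -22.00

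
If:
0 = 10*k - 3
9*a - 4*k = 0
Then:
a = 2/15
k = 3/10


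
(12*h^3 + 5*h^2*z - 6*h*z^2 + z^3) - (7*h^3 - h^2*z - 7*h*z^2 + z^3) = 5*h^3 + 6*h^2*z + h*z^2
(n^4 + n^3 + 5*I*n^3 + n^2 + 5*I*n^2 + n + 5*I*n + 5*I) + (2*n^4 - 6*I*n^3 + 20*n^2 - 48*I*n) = 3*n^4 + n^3 - I*n^3 + 21*n^2 + 5*I*n^2 + n - 43*I*n + 5*I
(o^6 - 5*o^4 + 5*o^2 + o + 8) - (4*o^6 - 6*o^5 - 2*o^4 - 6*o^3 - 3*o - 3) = -3*o^6 + 6*o^5 - 3*o^4 + 6*o^3 + 5*o^2 + 4*o + 11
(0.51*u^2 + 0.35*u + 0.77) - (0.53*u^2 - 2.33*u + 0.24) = -0.02*u^2 + 2.68*u + 0.53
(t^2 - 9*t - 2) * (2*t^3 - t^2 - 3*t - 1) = 2*t^5 - 19*t^4 + 2*t^3 + 28*t^2 + 15*t + 2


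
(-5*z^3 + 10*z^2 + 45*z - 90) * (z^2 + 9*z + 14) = -5*z^5 - 35*z^4 + 65*z^3 + 455*z^2 - 180*z - 1260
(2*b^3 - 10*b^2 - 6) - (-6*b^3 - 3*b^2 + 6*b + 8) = 8*b^3 - 7*b^2 - 6*b - 14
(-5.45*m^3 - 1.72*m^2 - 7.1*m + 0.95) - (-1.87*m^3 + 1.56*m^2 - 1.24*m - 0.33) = -3.58*m^3 - 3.28*m^2 - 5.86*m + 1.28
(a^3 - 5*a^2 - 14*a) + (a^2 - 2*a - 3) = a^3 - 4*a^2 - 16*a - 3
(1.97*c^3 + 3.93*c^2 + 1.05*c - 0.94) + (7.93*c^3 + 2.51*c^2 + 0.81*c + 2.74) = 9.9*c^3 + 6.44*c^2 + 1.86*c + 1.8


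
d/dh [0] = 0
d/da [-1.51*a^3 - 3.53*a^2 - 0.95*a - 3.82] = -4.53*a^2 - 7.06*a - 0.95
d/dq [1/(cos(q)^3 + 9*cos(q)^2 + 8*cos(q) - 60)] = (3*cos(q)^2 + 18*cos(q) + 8)*sin(q)/(cos(q)^3 + 9*cos(q)^2 + 8*cos(q) - 60)^2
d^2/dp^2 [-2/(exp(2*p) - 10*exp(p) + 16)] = 4*(-4*(exp(p) - 5)^2*exp(p) + (2*exp(p) - 5)*(exp(2*p) - 10*exp(p) + 16))*exp(p)/(exp(2*p) - 10*exp(p) + 16)^3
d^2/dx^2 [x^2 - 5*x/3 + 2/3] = 2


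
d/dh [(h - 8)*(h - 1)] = 2*h - 9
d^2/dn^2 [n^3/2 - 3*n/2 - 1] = 3*n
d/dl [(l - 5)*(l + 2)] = 2*l - 3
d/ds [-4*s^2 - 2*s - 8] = -8*s - 2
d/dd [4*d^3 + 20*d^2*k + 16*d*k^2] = 12*d^2 + 40*d*k + 16*k^2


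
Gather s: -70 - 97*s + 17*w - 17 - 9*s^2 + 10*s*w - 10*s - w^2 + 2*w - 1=-9*s^2 + s*(10*w - 107) - w^2 + 19*w - 88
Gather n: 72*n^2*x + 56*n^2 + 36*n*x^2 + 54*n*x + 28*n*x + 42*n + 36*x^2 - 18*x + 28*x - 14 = n^2*(72*x + 56) + n*(36*x^2 + 82*x + 42) + 36*x^2 + 10*x - 14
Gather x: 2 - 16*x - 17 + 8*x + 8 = -8*x - 7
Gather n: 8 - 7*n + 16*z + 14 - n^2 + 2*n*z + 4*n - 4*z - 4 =-n^2 + n*(2*z - 3) + 12*z + 18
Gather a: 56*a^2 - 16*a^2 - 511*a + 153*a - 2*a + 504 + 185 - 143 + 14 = 40*a^2 - 360*a + 560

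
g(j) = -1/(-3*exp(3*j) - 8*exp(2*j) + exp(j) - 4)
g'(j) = -(9*exp(3*j) + 16*exp(2*j) - exp(j))/(-3*exp(3*j) - 8*exp(2*j) + exp(j) - 4)^2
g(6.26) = 0.00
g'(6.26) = -0.00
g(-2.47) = 0.25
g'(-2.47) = -0.00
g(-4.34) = 0.25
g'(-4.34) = 0.00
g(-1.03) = 0.21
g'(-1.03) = -0.09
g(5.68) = 0.00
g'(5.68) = -0.00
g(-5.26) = 0.25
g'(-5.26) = 0.00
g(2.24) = 0.00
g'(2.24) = -0.00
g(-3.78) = 0.25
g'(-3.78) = 0.00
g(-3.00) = 0.25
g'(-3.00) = 0.00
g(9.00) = 0.00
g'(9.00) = 0.00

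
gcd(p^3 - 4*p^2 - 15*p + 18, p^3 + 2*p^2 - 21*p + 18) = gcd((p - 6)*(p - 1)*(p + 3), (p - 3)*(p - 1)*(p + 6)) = p - 1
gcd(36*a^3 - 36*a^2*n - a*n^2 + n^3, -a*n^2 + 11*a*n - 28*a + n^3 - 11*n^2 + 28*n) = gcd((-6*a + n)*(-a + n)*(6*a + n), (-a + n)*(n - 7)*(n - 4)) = a - n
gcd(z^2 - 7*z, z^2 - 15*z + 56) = z - 7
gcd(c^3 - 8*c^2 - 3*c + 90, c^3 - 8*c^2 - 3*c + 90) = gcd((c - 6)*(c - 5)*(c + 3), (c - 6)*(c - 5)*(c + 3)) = c^3 - 8*c^2 - 3*c + 90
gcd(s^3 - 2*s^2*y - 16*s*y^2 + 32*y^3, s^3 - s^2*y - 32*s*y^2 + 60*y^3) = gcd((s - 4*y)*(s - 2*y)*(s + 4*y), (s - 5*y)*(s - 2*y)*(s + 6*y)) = -s + 2*y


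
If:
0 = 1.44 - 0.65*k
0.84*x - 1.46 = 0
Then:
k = 2.22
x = 1.74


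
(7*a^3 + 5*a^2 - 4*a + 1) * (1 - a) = -7*a^4 + 2*a^3 + 9*a^2 - 5*a + 1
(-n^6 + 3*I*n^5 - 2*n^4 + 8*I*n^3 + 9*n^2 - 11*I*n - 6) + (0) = -n^6 + 3*I*n^5 - 2*n^4 + 8*I*n^3 + 9*n^2 - 11*I*n - 6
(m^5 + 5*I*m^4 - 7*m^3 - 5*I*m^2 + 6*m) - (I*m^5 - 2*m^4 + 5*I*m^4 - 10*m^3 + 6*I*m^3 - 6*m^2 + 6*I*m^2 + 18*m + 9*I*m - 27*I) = m^5 - I*m^5 + 2*m^4 + 3*m^3 - 6*I*m^3 + 6*m^2 - 11*I*m^2 - 12*m - 9*I*m + 27*I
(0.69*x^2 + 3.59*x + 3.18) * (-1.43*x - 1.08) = -0.9867*x^3 - 5.8789*x^2 - 8.4246*x - 3.4344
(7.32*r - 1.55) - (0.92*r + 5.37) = 6.4*r - 6.92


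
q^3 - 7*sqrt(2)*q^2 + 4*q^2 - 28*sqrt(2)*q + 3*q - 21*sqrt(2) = (q + 1)*(q + 3)*(q - 7*sqrt(2))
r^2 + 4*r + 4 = (r + 2)^2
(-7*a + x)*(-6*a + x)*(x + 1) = 42*a^2*x + 42*a^2 - 13*a*x^2 - 13*a*x + x^3 + x^2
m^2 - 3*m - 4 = (m - 4)*(m + 1)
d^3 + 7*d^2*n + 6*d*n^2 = d*(d + n)*(d + 6*n)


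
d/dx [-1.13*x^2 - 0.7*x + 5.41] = -2.26*x - 0.7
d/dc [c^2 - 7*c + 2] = 2*c - 7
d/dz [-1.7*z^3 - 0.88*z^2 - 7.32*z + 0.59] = -5.1*z^2 - 1.76*z - 7.32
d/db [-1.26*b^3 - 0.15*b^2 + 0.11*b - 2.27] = -3.78*b^2 - 0.3*b + 0.11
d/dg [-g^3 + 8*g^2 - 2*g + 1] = -3*g^2 + 16*g - 2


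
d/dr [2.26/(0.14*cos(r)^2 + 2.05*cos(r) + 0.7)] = (0.6328*cos(r) + 4.633)*sin(r)/(0.14*cos(r)^2 + 2.05*cos(r) + 0.7)^2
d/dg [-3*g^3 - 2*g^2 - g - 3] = -9*g^2 - 4*g - 1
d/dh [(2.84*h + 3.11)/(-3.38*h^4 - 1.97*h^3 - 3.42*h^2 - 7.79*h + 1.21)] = (28.7976*h^4 + 53.2368*h^3 + 28.0929*h^2 + 21.2724*h + 27.6633)/(11.4244*h^8 + 13.3172*h^7 + 27.0001*h^6 + 66.1352*h^5 + 34.2094*h^4 + 48.5162*h^3 + 52.4077*h^2 - 18.8518*h + 1.4641)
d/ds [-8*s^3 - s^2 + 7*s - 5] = -24*s^2 - 2*s + 7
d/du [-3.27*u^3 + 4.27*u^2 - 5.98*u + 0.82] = -9.81*u^2 + 8.54*u - 5.98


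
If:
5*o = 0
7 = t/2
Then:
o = 0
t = 14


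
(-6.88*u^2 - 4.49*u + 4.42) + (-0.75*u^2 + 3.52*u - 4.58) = -7.63*u^2 - 0.97*u - 0.16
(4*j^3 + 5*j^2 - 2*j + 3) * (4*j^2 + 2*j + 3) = 16*j^5 + 28*j^4 + 14*j^3 + 23*j^2 + 9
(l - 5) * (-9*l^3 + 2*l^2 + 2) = -9*l^4 + 47*l^3 - 10*l^2 + 2*l - 10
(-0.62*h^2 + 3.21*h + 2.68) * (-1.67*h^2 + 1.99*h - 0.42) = 1.0354*h^4 - 6.5945*h^3 + 2.1727*h^2 + 3.985*h - 1.1256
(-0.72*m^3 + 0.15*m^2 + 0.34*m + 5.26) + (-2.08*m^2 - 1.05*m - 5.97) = -0.72*m^3 - 1.93*m^2 - 0.71*m - 0.71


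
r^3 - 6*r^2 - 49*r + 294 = (r - 7)*(r - 6)*(r + 7)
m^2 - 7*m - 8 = (m - 8)*(m + 1)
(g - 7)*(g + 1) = g^2 - 6*g - 7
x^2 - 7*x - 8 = (x - 8)*(x + 1)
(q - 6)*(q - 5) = q^2 - 11*q + 30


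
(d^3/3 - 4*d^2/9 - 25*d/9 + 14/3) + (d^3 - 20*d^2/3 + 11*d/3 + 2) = 4*d^3/3 - 64*d^2/9 + 8*d/9 + 20/3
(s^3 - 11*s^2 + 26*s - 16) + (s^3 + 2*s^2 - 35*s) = 2*s^3 - 9*s^2 - 9*s - 16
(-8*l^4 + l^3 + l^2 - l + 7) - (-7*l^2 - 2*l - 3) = -8*l^4 + l^3 + 8*l^2 + l + 10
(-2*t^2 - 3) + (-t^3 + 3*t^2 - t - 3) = -t^3 + t^2 - t - 6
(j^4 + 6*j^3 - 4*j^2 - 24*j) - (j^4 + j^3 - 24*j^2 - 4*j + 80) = 5*j^3 + 20*j^2 - 20*j - 80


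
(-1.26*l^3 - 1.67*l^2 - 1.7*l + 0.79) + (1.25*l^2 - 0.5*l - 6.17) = -1.26*l^3 - 0.42*l^2 - 2.2*l - 5.38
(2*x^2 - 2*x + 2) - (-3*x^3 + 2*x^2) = 3*x^3 - 2*x + 2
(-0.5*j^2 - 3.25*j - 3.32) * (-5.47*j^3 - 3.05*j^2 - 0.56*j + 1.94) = 2.735*j^5 + 19.3025*j^4 + 28.3529*j^3 + 10.976*j^2 - 4.4458*j - 6.4408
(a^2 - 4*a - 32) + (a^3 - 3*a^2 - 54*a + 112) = a^3 - 2*a^2 - 58*a + 80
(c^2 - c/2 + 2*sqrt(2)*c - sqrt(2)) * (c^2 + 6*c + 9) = c^4 + 2*sqrt(2)*c^3 + 11*c^3/2 + 6*c^2 + 11*sqrt(2)*c^2 - 9*c/2 + 12*sqrt(2)*c - 9*sqrt(2)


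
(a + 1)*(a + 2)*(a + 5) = a^3 + 8*a^2 + 17*a + 10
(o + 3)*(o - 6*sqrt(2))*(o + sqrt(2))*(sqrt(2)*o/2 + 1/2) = sqrt(2)*o^4/2 - 9*o^3/2 + 3*sqrt(2)*o^3/2 - 27*o^2/2 - 17*sqrt(2)*o^2/2 - 51*sqrt(2)*o/2 - 6*o - 18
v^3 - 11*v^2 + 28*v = v*(v - 7)*(v - 4)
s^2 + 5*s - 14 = (s - 2)*(s + 7)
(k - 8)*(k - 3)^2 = k^3 - 14*k^2 + 57*k - 72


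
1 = 1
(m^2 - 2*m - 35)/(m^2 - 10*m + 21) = (m + 5)/(m - 3)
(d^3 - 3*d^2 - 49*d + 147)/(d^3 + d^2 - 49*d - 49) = (d - 3)/(d + 1)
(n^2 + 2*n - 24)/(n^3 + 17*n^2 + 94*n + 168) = (n - 4)/(n^2 + 11*n + 28)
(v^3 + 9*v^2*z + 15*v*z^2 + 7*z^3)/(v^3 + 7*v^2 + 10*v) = (v^3 + 9*v^2*z + 15*v*z^2 + 7*z^3)/(v*(v^2 + 7*v + 10))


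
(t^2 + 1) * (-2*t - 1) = -2*t^3 - t^2 - 2*t - 1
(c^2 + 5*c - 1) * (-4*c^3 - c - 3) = -4*c^5 - 20*c^4 + 3*c^3 - 8*c^2 - 14*c + 3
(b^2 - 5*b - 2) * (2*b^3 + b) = 2*b^5 - 10*b^4 - 3*b^3 - 5*b^2 - 2*b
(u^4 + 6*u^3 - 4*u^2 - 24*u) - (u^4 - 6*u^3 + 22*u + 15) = 12*u^3 - 4*u^2 - 46*u - 15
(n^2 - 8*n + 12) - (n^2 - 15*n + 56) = 7*n - 44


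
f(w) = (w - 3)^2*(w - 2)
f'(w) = (w - 3)^2 + (w - 2)*(2*w - 6) = (w - 3)*(3*w - 7)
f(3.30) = 0.12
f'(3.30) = 0.87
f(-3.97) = -290.03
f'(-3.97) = 131.80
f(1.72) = -0.46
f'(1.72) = 2.36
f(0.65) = -7.46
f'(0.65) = 11.87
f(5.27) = 16.85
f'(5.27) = 20.00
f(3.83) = 1.26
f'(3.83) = 3.73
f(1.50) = -1.12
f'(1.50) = 3.75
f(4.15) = 2.84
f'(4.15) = 6.27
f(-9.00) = -1584.00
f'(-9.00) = 408.00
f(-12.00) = -3150.00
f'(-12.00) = 645.00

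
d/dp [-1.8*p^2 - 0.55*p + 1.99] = -3.6*p - 0.55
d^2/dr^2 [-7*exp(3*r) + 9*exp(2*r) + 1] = (36 - 63*exp(r))*exp(2*r)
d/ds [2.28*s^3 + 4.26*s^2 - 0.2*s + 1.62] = 6.84*s^2 + 8.52*s - 0.2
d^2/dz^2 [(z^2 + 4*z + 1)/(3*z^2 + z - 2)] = 2*(33*z^3 + 45*z^2 + 81*z + 19)/(27*z^6 + 27*z^5 - 45*z^4 - 35*z^3 + 30*z^2 + 12*z - 8)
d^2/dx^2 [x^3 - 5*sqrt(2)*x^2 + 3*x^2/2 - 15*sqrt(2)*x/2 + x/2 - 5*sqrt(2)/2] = 6*x - 10*sqrt(2) + 3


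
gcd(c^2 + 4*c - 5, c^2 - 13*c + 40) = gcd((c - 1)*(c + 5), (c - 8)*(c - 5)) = 1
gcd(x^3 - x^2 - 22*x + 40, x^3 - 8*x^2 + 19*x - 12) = x - 4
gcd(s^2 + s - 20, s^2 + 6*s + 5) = s + 5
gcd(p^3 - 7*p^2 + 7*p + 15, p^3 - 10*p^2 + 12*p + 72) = 1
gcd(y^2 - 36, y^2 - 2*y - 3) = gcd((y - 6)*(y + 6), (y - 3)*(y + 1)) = 1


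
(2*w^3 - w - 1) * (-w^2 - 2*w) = -2*w^5 - 4*w^4 + w^3 + 3*w^2 + 2*w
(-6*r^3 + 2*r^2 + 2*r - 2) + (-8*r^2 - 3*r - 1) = -6*r^3 - 6*r^2 - r - 3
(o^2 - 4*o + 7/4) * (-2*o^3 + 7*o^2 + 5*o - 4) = -2*o^5 + 15*o^4 - 53*o^3/2 - 47*o^2/4 + 99*o/4 - 7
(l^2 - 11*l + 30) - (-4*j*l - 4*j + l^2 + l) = 4*j*l + 4*j - 12*l + 30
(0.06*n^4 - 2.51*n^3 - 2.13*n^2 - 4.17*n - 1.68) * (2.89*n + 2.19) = 0.1734*n^5 - 7.1225*n^4 - 11.6526*n^3 - 16.716*n^2 - 13.9875*n - 3.6792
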